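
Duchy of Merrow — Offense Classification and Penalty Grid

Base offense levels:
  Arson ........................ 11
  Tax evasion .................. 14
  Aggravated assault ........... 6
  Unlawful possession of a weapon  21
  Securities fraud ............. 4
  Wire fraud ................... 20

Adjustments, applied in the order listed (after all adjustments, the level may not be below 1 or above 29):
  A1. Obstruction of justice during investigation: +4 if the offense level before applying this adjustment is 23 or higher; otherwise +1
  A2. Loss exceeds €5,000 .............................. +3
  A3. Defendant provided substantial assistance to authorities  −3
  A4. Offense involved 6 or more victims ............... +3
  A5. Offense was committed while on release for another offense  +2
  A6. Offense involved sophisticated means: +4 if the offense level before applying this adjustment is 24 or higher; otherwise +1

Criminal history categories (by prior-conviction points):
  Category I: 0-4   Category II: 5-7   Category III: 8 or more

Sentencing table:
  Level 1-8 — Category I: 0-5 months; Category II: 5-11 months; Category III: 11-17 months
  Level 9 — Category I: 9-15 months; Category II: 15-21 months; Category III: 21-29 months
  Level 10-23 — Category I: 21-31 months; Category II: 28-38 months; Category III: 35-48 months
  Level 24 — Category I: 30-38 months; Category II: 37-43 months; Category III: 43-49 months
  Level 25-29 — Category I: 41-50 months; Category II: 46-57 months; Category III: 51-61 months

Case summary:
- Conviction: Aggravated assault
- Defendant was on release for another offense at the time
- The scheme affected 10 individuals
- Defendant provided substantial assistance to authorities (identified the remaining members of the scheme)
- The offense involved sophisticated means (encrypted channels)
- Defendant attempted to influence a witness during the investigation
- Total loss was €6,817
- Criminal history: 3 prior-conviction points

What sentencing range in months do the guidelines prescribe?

Base offense level for aggravated assault: 6.
A1 applies (level before this adjustment is 6 < 23, so +1): 6 + 1 = 7.
A2 applies: 7 + 3 = 10.
A3 applies: 10 − 3 = 7.
A4 applies: 7 + 3 = 10.
A5 applies: 10 + 2 = 12.
A6 applies (level before this adjustment is 12 < 24, so +1): 12 + 1 = 13.
Final offense level: 13.
Criminal history: 3 prior points → Category I (0-4).
Level 13 falls in the 10-23 band.
Grid: Level 10-23 × Category I = 21-31 months.

21-31 months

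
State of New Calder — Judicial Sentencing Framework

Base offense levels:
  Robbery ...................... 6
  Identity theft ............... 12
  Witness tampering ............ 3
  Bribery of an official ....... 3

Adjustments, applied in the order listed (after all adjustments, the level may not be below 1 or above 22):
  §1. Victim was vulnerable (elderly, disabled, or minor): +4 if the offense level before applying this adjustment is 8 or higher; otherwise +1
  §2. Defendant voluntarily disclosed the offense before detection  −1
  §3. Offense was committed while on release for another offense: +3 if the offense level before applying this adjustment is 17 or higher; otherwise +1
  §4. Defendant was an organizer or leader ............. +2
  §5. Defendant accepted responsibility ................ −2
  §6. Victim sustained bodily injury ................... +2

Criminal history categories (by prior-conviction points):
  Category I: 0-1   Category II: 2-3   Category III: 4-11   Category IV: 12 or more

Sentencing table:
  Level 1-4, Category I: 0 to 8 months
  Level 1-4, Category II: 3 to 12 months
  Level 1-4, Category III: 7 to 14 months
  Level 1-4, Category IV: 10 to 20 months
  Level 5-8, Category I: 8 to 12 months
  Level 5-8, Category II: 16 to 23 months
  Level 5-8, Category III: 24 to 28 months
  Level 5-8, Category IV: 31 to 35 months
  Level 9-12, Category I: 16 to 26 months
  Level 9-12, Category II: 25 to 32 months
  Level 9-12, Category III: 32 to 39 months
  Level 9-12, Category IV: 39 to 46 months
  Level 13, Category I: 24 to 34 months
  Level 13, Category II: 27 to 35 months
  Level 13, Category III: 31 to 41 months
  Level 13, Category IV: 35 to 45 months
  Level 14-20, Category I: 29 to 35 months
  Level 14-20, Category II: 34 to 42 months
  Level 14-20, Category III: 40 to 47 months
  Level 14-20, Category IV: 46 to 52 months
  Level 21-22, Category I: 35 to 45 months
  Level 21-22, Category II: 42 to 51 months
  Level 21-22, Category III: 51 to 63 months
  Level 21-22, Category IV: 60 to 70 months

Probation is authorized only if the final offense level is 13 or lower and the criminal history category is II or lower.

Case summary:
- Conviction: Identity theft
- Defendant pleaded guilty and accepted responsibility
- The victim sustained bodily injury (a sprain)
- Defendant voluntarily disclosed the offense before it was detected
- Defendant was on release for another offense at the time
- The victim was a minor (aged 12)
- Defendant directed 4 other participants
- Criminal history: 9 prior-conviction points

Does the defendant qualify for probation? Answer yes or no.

No

Base offense level for identity theft: 12.
§1 applies (level before this adjustment is 12 ≥ 8, so +4): 12 + 4 = 16.
§2 applies: 16 − 1 = 15.
§3 applies (level before this adjustment is 15 < 17, so +1): 15 + 1 = 16.
§4 applies: 16 + 2 = 18.
§5 applies: 18 − 2 = 16.
§6 applies: 16 + 2 = 18.
Final offense level: 18.
Criminal history: 9 prior points → Category III (4-11).
Level 18 falls in the 14-20 band.
Grid: Level 14-20 × Category III = 40-47 months.
Probation check: level 18 > 13 and category III > II → not eligible.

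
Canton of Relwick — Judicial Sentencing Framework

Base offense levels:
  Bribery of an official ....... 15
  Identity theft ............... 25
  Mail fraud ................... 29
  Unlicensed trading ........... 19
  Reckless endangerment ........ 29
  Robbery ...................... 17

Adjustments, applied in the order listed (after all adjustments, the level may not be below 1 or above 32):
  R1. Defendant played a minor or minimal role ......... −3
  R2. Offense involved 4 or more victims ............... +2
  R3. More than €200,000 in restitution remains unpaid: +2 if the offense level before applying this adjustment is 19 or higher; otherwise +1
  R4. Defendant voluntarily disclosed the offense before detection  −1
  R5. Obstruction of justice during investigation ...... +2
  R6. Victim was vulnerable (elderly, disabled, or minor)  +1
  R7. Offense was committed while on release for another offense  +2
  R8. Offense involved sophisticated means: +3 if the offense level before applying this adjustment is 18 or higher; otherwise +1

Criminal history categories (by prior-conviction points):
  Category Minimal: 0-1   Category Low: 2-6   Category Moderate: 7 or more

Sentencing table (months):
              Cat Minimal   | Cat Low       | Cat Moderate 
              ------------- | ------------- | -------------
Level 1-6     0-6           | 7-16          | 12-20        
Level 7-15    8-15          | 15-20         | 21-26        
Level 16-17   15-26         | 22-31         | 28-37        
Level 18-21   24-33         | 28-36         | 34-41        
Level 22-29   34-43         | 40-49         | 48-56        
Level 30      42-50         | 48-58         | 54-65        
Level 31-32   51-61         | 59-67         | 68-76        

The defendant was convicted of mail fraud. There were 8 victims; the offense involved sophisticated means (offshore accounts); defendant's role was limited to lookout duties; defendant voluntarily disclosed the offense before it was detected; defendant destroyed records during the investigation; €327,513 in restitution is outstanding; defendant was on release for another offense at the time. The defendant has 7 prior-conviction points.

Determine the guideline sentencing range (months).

68-76 months

Base offense level for mail fraud: 29.
R1 applies: 29 − 3 = 26.
R2 applies: 26 + 2 = 28.
R3 applies (level before this adjustment is 28 ≥ 19, so +2): 28 + 2 = 30.
R4 applies: 30 − 1 = 29.
R5 applies: 29 + 2 = 31.
R7 applies: 31 + 2 = 33.
R8 applies (level before this adjustment is 33 ≥ 18, so +3): 33 + 3 = 36.
Level 36 exceeds the maximum of 32; capped at 32.
Final offense level: 32.
Criminal history: 7 prior points → Category Moderate (7+).
Level 32 falls in the 31-32 band.
Grid: Level 31-32 × Category Moderate = 68-76 months.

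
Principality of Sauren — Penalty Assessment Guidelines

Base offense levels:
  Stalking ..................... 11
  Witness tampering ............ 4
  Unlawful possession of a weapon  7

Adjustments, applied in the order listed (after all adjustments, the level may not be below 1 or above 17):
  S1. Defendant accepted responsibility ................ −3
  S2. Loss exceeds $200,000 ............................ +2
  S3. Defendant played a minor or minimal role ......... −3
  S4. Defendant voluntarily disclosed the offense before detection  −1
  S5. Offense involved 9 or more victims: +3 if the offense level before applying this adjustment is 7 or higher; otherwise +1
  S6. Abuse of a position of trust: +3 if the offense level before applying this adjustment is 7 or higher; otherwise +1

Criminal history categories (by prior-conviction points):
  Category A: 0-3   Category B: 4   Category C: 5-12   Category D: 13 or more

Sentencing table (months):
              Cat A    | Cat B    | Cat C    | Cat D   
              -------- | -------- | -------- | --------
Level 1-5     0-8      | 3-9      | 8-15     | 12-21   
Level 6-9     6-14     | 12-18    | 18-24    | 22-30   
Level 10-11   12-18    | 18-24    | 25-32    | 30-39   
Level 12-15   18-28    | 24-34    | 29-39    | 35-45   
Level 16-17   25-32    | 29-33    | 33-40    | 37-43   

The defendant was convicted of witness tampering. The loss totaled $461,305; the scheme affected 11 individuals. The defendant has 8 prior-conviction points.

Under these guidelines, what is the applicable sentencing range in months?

Base offense level for witness tampering: 4.
S2 applies: 4 + 2 = 6.
S3 does not apply.
S4 does not apply.
S5 applies (level before this adjustment is 6 < 7, so +1): 6 + 1 = 7.
S6 does not apply.
Final offense level: 7.
Criminal history: 8 prior points → Category C (5-12).
Level 7 falls in the 6-9 band.
Grid: Level 6-9 × Category C = 18-24 months.

18-24 months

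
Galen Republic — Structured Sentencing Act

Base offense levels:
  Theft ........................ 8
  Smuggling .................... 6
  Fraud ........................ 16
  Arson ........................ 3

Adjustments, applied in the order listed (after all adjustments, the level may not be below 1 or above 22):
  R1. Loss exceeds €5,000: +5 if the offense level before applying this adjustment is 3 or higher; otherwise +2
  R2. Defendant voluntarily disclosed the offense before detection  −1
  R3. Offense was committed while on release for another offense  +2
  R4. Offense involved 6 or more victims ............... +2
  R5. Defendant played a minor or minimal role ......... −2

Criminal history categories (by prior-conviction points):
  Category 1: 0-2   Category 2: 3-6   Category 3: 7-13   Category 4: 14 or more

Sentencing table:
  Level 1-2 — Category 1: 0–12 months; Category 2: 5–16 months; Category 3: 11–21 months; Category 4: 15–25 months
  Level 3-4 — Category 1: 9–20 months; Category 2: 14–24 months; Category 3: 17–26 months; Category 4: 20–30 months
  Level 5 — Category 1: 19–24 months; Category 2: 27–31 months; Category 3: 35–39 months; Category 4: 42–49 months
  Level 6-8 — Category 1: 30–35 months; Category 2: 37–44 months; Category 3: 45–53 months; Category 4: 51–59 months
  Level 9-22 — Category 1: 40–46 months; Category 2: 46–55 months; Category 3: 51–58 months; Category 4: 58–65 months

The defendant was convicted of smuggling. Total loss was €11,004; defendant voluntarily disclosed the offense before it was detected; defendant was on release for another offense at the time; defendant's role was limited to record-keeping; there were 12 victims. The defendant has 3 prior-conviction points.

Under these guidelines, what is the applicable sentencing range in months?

46-55 months

Base offense level for smuggling: 6.
R1 applies (level before this adjustment is 6 ≥ 3, so +5): 6 + 5 = 11.
R2 applies: 11 − 1 = 10.
R3 applies: 10 + 2 = 12.
R4 applies: 12 + 2 = 14.
R5 applies: 14 − 2 = 12.
Final offense level: 12.
Criminal history: 3 prior points → Category 2 (3-6).
Level 12 falls in the 9-22 band.
Grid: Level 9-22 × Category 2 = 46-55 months.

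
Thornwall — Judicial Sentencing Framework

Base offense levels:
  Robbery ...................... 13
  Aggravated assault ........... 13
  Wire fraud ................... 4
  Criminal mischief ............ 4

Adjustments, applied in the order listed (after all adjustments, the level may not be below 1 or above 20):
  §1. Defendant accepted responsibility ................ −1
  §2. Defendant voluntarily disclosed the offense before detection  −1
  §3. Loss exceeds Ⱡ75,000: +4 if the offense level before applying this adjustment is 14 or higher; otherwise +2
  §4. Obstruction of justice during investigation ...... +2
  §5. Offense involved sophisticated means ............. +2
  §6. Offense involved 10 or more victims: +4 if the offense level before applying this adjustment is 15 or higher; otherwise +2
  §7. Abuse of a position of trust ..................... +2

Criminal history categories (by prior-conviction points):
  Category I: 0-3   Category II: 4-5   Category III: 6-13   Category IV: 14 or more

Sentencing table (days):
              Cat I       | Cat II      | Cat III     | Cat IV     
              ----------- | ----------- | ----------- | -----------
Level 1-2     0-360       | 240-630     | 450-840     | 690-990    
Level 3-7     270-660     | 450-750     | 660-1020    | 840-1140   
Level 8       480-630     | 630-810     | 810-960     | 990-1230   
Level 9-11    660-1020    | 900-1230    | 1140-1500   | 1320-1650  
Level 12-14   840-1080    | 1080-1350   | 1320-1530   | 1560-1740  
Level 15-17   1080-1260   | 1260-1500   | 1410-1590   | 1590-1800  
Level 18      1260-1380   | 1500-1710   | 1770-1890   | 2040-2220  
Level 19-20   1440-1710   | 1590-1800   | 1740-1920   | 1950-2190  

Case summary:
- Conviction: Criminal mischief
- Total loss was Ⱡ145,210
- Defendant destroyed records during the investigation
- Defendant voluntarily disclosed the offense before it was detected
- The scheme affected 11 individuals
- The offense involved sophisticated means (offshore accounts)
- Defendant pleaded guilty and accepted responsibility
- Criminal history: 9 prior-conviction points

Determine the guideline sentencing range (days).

Base offense level for criminal mischief: 4.
§1 applies: 4 − 1 = 3.
§2 applies: 3 − 1 = 2.
§3 applies (level before this adjustment is 2 < 14, so +2): 2 + 2 = 4.
§4 applies: 4 + 2 = 6.
§5 applies: 6 + 2 = 8.
§6 applies (level before this adjustment is 8 < 15, so +2): 8 + 2 = 10.
§7 does not apply.
Final offense level: 10.
Criminal history: 9 prior points → Category III (6-13).
Level 10 falls in the 9-11 band.
Grid: Level 9-11 × Category III = 1140-1500 days.

1140-1500 days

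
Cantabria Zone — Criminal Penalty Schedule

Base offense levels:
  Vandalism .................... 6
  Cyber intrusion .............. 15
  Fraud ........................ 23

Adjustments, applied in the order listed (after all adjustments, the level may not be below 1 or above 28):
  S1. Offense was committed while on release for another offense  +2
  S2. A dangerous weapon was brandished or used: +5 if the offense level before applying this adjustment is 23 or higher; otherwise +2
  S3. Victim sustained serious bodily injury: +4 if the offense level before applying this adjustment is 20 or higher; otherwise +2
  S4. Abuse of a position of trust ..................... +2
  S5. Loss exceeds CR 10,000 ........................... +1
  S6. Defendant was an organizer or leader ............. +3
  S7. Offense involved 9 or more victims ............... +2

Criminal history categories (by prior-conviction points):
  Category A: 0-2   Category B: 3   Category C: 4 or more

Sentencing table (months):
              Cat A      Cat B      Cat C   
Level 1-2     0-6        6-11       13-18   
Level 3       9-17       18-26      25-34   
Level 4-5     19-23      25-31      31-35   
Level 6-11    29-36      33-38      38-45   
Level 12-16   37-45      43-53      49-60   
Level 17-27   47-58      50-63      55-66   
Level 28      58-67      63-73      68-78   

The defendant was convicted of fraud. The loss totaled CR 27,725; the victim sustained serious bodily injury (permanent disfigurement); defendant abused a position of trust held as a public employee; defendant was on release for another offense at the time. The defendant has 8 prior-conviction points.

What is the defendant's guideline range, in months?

68-78 months

Base offense level for fraud: 23.
S1 applies: 23 + 2 = 25.
S2 does not apply.
S3 applies (level before this adjustment is 25 ≥ 20, so +4): 25 + 4 = 29.
S4 applies: 29 + 2 = 31.
S5 applies: 31 + 1 = 32.
Level 32 exceeds the maximum of 28; capped at 28.
Final offense level: 28.
Criminal history: 8 prior points → Category C (4+).
Level 28 falls in the 28 band.
Grid: Level 28 × Category C = 68-78 months.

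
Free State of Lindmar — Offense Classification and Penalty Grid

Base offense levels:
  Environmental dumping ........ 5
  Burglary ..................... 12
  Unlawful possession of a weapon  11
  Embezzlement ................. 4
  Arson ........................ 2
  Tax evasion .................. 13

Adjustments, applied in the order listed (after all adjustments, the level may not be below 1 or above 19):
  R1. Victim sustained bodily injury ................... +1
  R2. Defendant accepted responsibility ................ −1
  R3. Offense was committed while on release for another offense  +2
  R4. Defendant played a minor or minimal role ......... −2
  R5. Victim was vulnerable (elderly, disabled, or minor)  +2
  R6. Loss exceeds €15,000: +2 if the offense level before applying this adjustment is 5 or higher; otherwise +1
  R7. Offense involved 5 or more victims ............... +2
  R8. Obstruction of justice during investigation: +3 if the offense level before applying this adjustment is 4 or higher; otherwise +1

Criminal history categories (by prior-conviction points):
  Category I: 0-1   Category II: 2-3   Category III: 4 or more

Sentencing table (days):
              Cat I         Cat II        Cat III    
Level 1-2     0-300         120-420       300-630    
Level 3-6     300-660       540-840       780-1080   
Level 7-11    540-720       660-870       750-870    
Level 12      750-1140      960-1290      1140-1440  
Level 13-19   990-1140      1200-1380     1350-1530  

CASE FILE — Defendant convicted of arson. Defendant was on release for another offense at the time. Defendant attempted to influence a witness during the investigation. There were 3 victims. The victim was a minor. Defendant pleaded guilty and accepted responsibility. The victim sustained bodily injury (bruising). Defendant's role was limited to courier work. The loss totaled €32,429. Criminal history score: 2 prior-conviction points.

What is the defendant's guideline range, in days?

660-870 days

Base offense level for arson: 2.
R1 applies: 2 + 1 = 3.
R2 applies: 3 − 1 = 2.
R3 applies: 2 + 2 = 4.
R4 applies: 4 − 2 = 2.
R5 applies: 2 + 2 = 4.
R6 applies (level before this adjustment is 4 < 5, so +1): 4 + 1 = 5.
R8 applies (level before this adjustment is 5 ≥ 4, so +3): 5 + 3 = 8.
Final offense level: 8.
Criminal history: 2 prior points → Category II (2-3).
Level 8 falls in the 7-11 band.
Grid: Level 7-11 × Category II = 660-870 days.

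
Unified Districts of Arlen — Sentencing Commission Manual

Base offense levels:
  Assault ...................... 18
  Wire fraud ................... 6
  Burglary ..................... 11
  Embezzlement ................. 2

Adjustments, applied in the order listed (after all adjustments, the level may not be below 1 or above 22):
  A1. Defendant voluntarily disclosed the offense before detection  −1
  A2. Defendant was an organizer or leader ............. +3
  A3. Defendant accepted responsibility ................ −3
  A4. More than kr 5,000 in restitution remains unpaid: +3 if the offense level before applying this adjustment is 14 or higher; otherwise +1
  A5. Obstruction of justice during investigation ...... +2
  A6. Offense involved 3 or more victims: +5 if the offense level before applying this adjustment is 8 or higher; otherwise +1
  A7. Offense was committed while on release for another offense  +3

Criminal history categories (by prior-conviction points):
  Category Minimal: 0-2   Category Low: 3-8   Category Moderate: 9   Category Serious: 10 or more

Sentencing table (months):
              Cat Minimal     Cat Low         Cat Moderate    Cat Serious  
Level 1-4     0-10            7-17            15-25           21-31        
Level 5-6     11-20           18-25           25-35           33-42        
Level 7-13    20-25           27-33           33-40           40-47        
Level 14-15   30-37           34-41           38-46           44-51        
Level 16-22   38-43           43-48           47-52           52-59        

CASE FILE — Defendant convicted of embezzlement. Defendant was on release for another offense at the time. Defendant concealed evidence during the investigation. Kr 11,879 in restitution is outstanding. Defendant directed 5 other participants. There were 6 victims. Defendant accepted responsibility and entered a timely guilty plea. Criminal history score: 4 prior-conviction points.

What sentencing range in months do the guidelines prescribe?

Base offense level for embezzlement: 2.
A1 does not apply.
A2 applies: 2 + 3 = 5.
A3 applies: 5 − 3 = 2.
A4 applies (level before this adjustment is 2 < 14, so +1): 2 + 1 = 3.
A5 applies: 3 + 2 = 5.
A6 applies (level before this adjustment is 5 < 8, so +1): 5 + 1 = 6.
A7 applies: 6 + 3 = 9.
Final offense level: 9.
Criminal history: 4 prior points → Category Low (3-8).
Level 9 falls in the 7-13 band.
Grid: Level 7-13 × Category Low = 27-33 months.

27-33 months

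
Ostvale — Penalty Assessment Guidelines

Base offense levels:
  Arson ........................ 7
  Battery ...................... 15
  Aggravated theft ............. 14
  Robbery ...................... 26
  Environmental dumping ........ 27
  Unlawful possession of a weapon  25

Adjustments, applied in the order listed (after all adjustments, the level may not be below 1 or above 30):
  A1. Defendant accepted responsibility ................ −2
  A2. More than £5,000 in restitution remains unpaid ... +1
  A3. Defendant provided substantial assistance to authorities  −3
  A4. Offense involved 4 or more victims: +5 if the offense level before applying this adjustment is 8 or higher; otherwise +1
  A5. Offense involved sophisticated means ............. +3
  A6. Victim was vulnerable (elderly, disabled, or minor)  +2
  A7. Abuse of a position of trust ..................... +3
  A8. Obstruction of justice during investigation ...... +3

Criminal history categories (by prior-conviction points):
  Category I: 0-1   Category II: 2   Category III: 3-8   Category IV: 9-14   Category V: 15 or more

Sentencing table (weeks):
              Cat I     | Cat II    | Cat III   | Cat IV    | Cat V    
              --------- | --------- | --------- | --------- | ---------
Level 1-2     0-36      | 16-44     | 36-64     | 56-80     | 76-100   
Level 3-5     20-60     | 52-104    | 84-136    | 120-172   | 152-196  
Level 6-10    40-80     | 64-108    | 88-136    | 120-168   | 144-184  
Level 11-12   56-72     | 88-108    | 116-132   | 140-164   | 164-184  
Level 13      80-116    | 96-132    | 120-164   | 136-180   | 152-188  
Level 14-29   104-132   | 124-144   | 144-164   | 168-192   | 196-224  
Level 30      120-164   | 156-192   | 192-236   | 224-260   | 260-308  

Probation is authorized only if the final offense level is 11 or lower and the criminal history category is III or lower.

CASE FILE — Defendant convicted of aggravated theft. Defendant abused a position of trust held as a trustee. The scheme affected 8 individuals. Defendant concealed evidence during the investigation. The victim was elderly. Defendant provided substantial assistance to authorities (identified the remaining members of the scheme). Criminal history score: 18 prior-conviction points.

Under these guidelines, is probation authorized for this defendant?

Base offense level for aggravated theft: 14.
A1 does not apply.
A2 does not apply.
A3 applies: 14 − 3 = 11.
A4 applies (level before this adjustment is 11 ≥ 8, so +5): 11 + 5 = 16.
A6 applies: 16 + 2 = 18.
A7 applies: 18 + 3 = 21.
A8 applies: 21 + 3 = 24.
Final offense level: 24.
Criminal history: 18 prior points → Category V (15+).
Level 24 falls in the 14-29 band.
Grid: Level 14-29 × Category V = 196-224 weeks.
Probation check: level 24 > 11 and category V > III → not eligible.

No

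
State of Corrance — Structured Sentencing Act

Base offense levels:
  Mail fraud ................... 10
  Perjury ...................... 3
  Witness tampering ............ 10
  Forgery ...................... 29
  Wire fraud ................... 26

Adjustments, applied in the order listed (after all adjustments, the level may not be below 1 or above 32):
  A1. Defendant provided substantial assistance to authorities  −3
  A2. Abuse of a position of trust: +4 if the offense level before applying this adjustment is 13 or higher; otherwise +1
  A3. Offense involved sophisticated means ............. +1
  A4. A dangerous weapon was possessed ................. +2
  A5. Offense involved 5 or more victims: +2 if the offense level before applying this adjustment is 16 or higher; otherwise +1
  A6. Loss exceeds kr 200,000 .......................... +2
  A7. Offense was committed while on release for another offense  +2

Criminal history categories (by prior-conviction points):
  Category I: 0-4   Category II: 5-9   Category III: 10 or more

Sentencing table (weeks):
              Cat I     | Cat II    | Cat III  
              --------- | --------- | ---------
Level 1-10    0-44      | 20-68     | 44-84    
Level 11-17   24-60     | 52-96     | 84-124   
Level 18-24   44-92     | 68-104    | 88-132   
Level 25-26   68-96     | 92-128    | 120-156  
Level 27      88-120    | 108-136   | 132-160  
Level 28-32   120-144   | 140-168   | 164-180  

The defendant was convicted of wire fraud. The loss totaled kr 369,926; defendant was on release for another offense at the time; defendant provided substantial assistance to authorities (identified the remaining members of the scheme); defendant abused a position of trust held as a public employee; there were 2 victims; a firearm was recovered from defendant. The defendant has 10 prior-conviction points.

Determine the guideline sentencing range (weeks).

164-180 weeks

Base offense level for wire fraud: 26.
A1 applies: 26 − 3 = 23.
A2 applies (level before this adjustment is 23 ≥ 13, so +4): 23 + 4 = 27.
A4 applies: 27 + 2 = 29.
A6 applies: 29 + 2 = 31.
A7 applies: 31 + 2 = 33.
Level 33 exceeds the maximum of 32; capped at 32.
Final offense level: 32.
Criminal history: 10 prior points → Category III (10+).
Level 32 falls in the 28-32 band.
Grid: Level 28-32 × Category III = 164-180 weeks.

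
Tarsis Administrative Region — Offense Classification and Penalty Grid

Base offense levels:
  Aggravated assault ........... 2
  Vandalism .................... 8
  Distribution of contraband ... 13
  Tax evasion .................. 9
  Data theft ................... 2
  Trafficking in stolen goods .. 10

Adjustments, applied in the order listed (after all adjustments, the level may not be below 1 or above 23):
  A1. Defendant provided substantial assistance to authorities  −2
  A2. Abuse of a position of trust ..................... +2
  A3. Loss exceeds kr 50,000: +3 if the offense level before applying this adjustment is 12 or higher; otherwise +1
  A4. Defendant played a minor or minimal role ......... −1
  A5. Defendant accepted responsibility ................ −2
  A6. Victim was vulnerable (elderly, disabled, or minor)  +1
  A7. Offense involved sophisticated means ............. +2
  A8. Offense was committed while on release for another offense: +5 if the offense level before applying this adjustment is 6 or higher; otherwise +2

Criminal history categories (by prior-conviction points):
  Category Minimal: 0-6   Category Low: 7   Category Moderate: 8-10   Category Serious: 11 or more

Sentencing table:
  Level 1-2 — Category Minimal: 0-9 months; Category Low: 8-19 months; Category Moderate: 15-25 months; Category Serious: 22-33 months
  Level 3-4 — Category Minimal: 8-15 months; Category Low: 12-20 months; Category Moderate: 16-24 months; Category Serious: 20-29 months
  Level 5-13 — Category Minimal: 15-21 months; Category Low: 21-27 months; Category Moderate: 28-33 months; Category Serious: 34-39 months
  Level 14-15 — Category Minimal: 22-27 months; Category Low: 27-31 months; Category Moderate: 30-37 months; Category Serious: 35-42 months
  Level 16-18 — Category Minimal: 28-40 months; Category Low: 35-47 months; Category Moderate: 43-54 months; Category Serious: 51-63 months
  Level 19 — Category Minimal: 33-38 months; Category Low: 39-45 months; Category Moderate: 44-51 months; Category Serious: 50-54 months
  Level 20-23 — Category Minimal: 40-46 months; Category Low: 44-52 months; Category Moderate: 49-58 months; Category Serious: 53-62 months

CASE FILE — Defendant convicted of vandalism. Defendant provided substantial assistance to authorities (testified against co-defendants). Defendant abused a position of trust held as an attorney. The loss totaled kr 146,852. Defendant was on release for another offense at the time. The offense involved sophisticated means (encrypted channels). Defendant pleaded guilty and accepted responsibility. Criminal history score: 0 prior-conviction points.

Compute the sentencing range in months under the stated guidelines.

Base offense level for vandalism: 8.
A1 applies: 8 − 2 = 6.
A2 applies: 6 + 2 = 8.
A3 applies (level before this adjustment is 8 < 12, so +1): 8 + 1 = 9.
A4 does not apply.
A5 applies: 9 − 2 = 7.
A7 applies: 7 + 2 = 9.
A8 applies (level before this adjustment is 9 ≥ 6, so +5): 9 + 5 = 14.
Final offense level: 14.
Criminal history: 0 prior points → Category Minimal (0-6).
Level 14 falls in the 14-15 band.
Grid: Level 14-15 × Category Minimal = 22-27 months.

22-27 months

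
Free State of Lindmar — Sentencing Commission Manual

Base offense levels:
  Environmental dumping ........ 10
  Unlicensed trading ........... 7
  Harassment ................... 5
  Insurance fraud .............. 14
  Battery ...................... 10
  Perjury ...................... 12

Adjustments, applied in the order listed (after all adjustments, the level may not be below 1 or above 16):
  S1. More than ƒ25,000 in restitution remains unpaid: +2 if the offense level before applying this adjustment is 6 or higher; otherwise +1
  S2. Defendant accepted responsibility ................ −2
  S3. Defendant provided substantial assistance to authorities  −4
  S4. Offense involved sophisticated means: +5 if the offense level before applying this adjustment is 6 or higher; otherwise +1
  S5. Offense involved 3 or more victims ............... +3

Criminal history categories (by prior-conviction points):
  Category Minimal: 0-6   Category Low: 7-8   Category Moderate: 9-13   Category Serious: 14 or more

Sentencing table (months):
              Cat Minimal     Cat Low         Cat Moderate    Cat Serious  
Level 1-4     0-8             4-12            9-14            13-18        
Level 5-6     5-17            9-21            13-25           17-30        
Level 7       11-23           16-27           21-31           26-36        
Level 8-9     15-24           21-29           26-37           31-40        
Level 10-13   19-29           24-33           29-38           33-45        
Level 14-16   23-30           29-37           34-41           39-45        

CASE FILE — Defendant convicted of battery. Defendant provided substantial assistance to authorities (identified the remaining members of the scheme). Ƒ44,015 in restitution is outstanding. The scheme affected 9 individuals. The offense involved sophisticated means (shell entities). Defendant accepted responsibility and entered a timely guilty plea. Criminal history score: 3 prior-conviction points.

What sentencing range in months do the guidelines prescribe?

23-30 months

Base offense level for battery: 10.
S1 applies (level before this adjustment is 10 ≥ 6, so +2): 10 + 2 = 12.
S2 applies: 12 − 2 = 10.
S3 applies: 10 − 4 = 6.
S4 applies (level before this adjustment is 6 ≥ 6, so +5): 6 + 5 = 11.
S5 applies: 11 + 3 = 14.
Final offense level: 14.
Criminal history: 3 prior points → Category Minimal (0-6).
Level 14 falls in the 14-16 band.
Grid: Level 14-16 × Category Minimal = 23-30 months.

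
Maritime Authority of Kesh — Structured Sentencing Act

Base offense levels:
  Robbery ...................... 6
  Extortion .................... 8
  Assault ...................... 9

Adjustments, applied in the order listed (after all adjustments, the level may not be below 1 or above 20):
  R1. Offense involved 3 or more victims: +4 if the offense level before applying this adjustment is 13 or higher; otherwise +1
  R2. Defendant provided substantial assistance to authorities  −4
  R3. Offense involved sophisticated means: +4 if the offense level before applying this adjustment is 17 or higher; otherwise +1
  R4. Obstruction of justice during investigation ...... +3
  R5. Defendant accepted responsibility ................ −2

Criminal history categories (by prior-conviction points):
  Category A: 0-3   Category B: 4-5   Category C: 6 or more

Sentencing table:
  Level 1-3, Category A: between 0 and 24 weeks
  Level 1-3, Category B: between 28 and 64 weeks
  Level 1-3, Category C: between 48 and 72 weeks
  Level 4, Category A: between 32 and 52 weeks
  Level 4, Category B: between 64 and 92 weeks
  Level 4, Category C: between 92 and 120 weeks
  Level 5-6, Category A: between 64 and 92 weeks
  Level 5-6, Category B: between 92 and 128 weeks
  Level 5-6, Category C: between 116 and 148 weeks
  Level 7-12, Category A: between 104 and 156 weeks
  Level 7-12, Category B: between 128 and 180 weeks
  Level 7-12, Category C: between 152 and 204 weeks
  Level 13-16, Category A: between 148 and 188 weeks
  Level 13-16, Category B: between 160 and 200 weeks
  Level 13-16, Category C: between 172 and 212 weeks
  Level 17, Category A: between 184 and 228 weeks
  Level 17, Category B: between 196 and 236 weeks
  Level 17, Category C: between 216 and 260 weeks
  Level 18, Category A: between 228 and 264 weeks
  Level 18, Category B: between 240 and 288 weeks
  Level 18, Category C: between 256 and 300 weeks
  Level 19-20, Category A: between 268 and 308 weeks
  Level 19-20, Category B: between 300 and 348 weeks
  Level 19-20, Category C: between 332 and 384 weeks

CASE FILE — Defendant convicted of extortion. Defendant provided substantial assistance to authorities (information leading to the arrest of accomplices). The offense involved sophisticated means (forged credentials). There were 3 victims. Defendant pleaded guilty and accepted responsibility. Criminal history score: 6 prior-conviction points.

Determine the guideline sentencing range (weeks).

92-120 weeks

Base offense level for extortion: 8.
R1 applies (level before this adjustment is 8 < 13, so +1): 8 + 1 = 9.
R2 applies: 9 − 4 = 5.
R3 applies (level before this adjustment is 5 < 17, so +1): 5 + 1 = 6.
R5 applies: 6 − 2 = 4.
Final offense level: 4.
Criminal history: 6 prior points → Category C (6+).
Level 4 falls in the 4 band.
Grid: Level 4 × Category C = 92-120 weeks.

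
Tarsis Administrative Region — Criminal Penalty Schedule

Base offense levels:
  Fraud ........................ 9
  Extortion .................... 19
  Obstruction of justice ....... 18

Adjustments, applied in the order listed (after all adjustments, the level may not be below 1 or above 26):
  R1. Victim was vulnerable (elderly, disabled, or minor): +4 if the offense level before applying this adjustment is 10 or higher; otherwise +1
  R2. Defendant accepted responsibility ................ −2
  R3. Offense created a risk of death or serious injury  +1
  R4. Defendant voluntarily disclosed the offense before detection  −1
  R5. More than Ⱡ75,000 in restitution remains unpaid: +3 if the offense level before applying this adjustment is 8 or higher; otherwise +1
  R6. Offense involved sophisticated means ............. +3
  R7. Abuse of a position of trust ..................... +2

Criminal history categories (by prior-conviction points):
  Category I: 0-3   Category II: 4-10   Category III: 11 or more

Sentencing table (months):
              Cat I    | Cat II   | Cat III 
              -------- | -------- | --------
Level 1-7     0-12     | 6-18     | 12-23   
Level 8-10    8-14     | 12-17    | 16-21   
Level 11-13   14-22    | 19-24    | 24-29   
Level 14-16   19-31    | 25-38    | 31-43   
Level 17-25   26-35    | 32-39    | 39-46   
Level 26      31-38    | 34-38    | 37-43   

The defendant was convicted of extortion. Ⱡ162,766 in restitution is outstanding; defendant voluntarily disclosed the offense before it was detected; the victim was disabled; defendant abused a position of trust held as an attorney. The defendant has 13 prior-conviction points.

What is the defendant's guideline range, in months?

Base offense level for extortion: 19.
R1 applies (level before this adjustment is 19 ≥ 10, so +4): 19 + 4 = 23.
R3 does not apply.
R4 applies: 23 − 1 = 22.
R5 applies (level before this adjustment is 22 ≥ 8, so +3): 22 + 3 = 25.
R7 applies: 25 + 2 = 27.
Level 27 exceeds the maximum of 26; capped at 26.
Final offense level: 26.
Criminal history: 13 prior points → Category III (11+).
Level 26 falls in the 26 band.
Grid: Level 26 × Category III = 37-43 months.

37-43 months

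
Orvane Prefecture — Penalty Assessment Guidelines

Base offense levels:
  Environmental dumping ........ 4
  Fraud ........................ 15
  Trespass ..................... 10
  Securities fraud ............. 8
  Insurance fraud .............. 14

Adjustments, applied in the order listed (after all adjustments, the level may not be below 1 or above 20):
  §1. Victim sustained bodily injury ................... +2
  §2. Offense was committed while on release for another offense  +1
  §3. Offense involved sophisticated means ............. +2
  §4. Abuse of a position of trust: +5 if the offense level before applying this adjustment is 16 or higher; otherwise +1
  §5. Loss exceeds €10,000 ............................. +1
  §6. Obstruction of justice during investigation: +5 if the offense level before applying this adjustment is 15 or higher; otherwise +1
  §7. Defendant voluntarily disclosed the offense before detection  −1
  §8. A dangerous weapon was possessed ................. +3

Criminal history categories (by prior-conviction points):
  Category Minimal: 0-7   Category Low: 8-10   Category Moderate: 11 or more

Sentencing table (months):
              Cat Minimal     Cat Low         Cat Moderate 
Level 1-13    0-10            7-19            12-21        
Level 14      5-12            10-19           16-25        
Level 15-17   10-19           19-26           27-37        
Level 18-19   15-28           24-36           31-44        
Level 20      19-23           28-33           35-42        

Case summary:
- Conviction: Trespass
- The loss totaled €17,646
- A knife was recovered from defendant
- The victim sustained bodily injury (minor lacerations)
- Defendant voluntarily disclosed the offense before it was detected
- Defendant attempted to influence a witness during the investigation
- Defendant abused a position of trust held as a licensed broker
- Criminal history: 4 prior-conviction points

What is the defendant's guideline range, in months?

Base offense level for trespass: 10.
§1 applies: 10 + 2 = 12.
§3 does not apply.
§4 applies (level before this adjustment is 12 < 16, so +1): 12 + 1 = 13.
§5 applies: 13 + 1 = 14.
§6 applies (level before this adjustment is 14 < 15, so +1): 14 + 1 = 15.
§7 applies: 15 − 1 = 14.
§8 applies: 14 + 3 = 17.
Final offense level: 17.
Criminal history: 4 prior points → Category Minimal (0-7).
Level 17 falls in the 15-17 band.
Grid: Level 15-17 × Category Minimal = 10-19 months.

10-19 months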